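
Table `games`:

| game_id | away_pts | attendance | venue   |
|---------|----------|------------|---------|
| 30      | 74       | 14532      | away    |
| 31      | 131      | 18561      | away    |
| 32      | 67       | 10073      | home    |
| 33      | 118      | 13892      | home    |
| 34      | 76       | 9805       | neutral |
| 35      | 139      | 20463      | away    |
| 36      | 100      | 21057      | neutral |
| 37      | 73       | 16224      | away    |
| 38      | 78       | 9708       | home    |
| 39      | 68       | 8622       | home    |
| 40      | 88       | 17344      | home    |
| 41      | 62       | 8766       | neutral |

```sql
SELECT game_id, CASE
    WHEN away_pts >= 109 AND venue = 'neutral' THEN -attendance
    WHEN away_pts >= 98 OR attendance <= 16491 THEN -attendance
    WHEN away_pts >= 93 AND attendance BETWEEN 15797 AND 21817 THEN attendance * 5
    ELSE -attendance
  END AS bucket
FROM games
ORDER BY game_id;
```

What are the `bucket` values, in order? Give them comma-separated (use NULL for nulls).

-14532, -18561, -10073, -13892, -9805, -20463, -21057, -16224, -9708, -8622, -17344, -8766

game_id=30: away_pts >= 98 OR attendance <= 16491 → -14532
game_id=31: away_pts >= 98 OR attendance <= 16491 → -18561
game_id=32: away_pts >= 98 OR attendance <= 16491 → -10073
game_id=33: away_pts >= 98 OR attendance <= 16491 → -13892
game_id=34: away_pts >= 98 OR attendance <= 16491 → -9805
game_id=35: away_pts >= 98 OR attendance <= 16491 → -20463
game_id=36: away_pts >= 98 OR attendance <= 16491 → -21057
game_id=37: away_pts >= 98 OR attendance <= 16491 → -16224
game_id=38: away_pts >= 98 OR attendance <= 16491 → -9708
game_id=39: away_pts >= 98 OR attendance <= 16491 → -8622
game_id=40: ELSE → -17344
game_id=41: away_pts >= 98 OR attendance <= 16491 → -8766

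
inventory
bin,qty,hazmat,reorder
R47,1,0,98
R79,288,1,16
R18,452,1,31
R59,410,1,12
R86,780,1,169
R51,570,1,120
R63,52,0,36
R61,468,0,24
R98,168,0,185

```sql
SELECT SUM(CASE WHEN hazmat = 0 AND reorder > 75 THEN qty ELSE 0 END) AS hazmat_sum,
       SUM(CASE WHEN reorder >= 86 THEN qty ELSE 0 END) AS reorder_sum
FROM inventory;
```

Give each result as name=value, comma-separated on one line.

hazmat_sum=169, reorder_sum=1519

[hazmat_sum: hazmat = 0 AND reorder > 75]
bin=R47: ✓ → 1
bin=R79: ✗
bin=R18: ✗
bin=R59: ✗
bin=R86: ✗
bin=R51: ✗
bin=R63: ✗
bin=R61: ✗
bin=R98: ✓ → 168
hazmat_sum = 1 + 168 = 169
—
[reorder_sum: reorder >= 86]
bin=R47: ✓ → 1
bin=R79: ✗
bin=R18: ✗
bin=R59: ✗
bin=R86: ✓ → 780
bin=R51: ✓ → 570
bin=R63: ✗
bin=R61: ✗
bin=R98: ✓ → 168
reorder_sum = 1 + 780 + 570 + 168 = 1519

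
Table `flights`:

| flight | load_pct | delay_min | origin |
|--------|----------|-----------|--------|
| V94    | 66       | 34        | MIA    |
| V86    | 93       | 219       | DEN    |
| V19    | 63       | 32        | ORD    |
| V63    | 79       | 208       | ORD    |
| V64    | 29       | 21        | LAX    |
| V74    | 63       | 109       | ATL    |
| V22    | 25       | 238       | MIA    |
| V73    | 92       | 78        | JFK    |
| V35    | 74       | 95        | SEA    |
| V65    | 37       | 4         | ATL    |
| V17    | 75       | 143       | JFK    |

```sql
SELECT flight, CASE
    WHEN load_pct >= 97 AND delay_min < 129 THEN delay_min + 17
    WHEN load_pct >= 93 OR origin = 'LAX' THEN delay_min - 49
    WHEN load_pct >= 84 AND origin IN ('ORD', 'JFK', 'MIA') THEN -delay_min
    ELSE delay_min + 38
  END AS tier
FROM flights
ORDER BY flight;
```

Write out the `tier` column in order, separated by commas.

flight=V17: ELSE → 181
flight=V19: ELSE → 70
flight=V22: ELSE → 276
flight=V35: ELSE → 133
flight=V63: ELSE → 246
flight=V64: load_pct >= 93 OR origin = 'LAX' → -28
flight=V65: ELSE → 42
flight=V73: load_pct >= 84 AND origin IN ('ORD', 'JFK', 'MIA') → -78
flight=V74: ELSE → 147
flight=V86: load_pct >= 93 OR origin = 'LAX' → 170
flight=V94: ELSE → 72

181, 70, 276, 133, 246, -28, 42, -78, 147, 170, 72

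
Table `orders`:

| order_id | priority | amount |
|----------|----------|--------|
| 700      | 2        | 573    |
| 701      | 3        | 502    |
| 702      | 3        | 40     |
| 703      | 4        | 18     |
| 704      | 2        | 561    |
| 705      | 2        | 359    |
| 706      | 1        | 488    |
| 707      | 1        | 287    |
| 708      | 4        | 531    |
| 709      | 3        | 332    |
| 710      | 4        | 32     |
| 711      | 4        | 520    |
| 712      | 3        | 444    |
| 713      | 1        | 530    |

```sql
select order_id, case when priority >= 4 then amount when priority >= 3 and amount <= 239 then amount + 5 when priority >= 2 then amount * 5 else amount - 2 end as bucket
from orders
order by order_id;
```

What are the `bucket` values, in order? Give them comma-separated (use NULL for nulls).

2865, 2510, 45, 18, 2805, 1795, 486, 285, 531, 1660, 32, 520, 2220, 528

order_id=700: priority >= 2 → 2865
order_id=701: priority >= 2 → 2510
order_id=702: priority >= 3 and amount <= 239 → 45
order_id=703: priority >= 4 → 18
order_id=704: priority >= 2 → 2805
order_id=705: priority >= 2 → 1795
order_id=706: ELSE → 486
order_id=707: ELSE → 285
order_id=708: priority >= 4 → 531
order_id=709: priority >= 2 → 1660
order_id=710: priority >= 4 → 32
order_id=711: priority >= 4 → 520
order_id=712: priority >= 2 → 2220
order_id=713: ELSE → 528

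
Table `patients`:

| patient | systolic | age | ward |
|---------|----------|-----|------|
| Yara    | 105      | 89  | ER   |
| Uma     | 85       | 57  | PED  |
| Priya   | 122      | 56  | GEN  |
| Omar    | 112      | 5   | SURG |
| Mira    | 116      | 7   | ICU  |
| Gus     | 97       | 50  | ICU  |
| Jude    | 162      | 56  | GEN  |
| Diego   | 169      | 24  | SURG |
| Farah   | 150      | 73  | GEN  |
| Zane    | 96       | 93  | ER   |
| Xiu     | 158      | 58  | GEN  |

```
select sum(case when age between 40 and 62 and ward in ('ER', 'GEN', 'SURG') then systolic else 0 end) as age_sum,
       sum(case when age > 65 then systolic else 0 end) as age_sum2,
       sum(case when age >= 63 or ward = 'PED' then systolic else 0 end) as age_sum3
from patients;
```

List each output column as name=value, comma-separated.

[age_sum: age between 40 and 62 and ward in ('ER', 'GEN', 'SURG')]
patient=Yara: ✗
patient=Uma: ✗
patient=Priya: ✓ → 122
patient=Omar: ✗
patient=Mira: ✗
patient=Gus: ✗
patient=Jude: ✓ → 162
patient=Diego: ✗
patient=Farah: ✗
patient=Zane: ✗
patient=Xiu: ✓ → 158
age_sum = 122 + 162 + 158 = 442
—
[age_sum2: age > 65]
patient=Yara: ✓ → 105
patient=Uma: ✗
patient=Priya: ✗
patient=Omar: ✗
patient=Mira: ✗
patient=Gus: ✗
patient=Jude: ✗
patient=Diego: ✗
patient=Farah: ✓ → 150
patient=Zane: ✓ → 96
patient=Xiu: ✗
age_sum2 = 105 + 150 + 96 = 351
—
[age_sum3: age >= 63 or ward = 'PED']
patient=Yara: ✓ → 105
patient=Uma: ✓ → 85
patient=Priya: ✗
patient=Omar: ✗
patient=Mira: ✗
patient=Gus: ✗
patient=Jude: ✗
patient=Diego: ✗
patient=Farah: ✓ → 150
patient=Zane: ✓ → 96
patient=Xiu: ✗
age_sum3 = 105 + 85 + 150 + 96 = 436

age_sum=442, age_sum2=351, age_sum3=436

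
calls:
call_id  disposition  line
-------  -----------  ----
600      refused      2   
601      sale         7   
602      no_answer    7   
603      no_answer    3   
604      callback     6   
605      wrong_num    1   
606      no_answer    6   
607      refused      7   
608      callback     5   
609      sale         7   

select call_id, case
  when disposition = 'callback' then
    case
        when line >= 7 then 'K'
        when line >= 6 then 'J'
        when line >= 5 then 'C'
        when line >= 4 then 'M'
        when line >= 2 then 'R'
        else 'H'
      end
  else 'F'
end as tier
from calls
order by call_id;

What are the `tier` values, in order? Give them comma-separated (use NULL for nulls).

F, F, F, F, J, F, F, F, C, F

call_id=600: disposition='refused' → outer ELSE → F
call_id=601: disposition='sale' → outer ELSE → F
call_id=602: disposition='no_answer' → outer ELSE → F
call_id=603: disposition='no_answer' → outer ELSE → F
call_id=604: disposition='callback' → inner[line >= 6] → J
call_id=605: disposition='wrong_num' → outer ELSE → F
call_id=606: disposition='no_answer' → outer ELSE → F
call_id=607: disposition='refused' → outer ELSE → F
call_id=608: disposition='callback' → inner[line >= 5] → C
call_id=609: disposition='sale' → outer ELSE → F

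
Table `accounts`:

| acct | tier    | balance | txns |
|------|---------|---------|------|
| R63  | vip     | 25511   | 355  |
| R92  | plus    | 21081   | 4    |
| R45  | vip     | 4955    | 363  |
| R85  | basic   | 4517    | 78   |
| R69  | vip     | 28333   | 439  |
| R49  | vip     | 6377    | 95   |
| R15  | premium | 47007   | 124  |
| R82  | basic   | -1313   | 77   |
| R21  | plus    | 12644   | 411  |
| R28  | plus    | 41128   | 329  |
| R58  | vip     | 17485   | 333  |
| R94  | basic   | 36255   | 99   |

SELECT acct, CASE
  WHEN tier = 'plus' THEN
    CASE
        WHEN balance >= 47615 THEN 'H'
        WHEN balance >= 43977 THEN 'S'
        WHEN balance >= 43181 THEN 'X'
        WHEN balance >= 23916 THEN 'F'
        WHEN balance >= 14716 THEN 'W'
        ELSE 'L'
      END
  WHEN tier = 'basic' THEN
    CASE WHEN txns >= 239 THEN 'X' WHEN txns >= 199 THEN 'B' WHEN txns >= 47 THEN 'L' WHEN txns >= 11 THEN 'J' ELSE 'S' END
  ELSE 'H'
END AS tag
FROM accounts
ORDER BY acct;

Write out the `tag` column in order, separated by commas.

acct=R15: tier='premium' → outer ELSE → H
acct=R21: tier='plus' → inner[ELSE] → L
acct=R28: tier='plus' → inner[balance >= 23916] → F
acct=R45: tier='vip' → outer ELSE → H
acct=R49: tier='vip' → outer ELSE → H
acct=R58: tier='vip' → outer ELSE → H
acct=R63: tier='vip' → outer ELSE → H
acct=R69: tier='vip' → outer ELSE → H
acct=R82: tier='basic' → inner[txns >= 47] → L
acct=R85: tier='basic' → inner[txns >= 47] → L
acct=R92: tier='plus' → inner[balance >= 14716] → W
acct=R94: tier='basic' → inner[txns >= 47] → L

H, L, F, H, H, H, H, H, L, L, W, L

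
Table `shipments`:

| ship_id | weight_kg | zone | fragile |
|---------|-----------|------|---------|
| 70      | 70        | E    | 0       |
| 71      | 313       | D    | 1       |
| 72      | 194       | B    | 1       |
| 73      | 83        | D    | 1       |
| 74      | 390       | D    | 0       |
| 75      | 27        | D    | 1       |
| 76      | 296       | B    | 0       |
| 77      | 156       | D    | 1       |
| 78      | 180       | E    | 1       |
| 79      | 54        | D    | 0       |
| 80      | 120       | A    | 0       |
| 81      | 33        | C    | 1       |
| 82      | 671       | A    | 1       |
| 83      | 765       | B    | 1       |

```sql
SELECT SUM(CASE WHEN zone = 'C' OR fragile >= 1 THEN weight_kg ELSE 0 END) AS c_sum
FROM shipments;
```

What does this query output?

ship_id=70: ✗
ship_id=71: ✓ → 313
ship_id=72: ✓ → 194
ship_id=73: ✓ → 83
ship_id=74: ✗
ship_id=75: ✓ → 27
ship_id=76: ✗
ship_id=77: ✓ → 156
ship_id=78: ✓ → 180
ship_id=79: ✗
ship_id=80: ✗
ship_id=81: ✓ → 33
ship_id=82: ✓ → 671
ship_id=83: ✓ → 765
c_sum = 313 + 194 + 83 + 27 + 156 + 180 + 33 + 671 + 765 = 2422

2422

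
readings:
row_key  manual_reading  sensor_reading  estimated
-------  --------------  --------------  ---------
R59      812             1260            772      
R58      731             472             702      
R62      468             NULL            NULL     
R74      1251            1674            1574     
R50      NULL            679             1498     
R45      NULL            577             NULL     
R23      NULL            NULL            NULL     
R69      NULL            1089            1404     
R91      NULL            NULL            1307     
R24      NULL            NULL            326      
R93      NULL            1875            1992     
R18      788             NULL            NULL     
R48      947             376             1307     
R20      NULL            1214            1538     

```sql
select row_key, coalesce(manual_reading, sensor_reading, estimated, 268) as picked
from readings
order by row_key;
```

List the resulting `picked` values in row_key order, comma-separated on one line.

row_key=R18: manual_reading=788 → 788
row_key=R20: manual_reading=NULL, sensor_reading=1214 → 1214
row_key=R23: manual_reading=NULL, sensor_reading=NULL, estimated=NULL, → literal 268 → 268
row_key=R24: manual_reading=NULL, sensor_reading=NULL, estimated=326 → 326
row_key=R45: manual_reading=NULL, sensor_reading=577 → 577
row_key=R48: manual_reading=947 → 947
row_key=R50: manual_reading=NULL, sensor_reading=679 → 679
row_key=R58: manual_reading=731 → 731
row_key=R59: manual_reading=812 → 812
row_key=R62: manual_reading=468 → 468
row_key=R69: manual_reading=NULL, sensor_reading=1089 → 1089
row_key=R74: manual_reading=1251 → 1251
row_key=R91: manual_reading=NULL, sensor_reading=NULL, estimated=1307 → 1307
row_key=R93: manual_reading=NULL, sensor_reading=1875 → 1875

788, 1214, 268, 326, 577, 947, 679, 731, 812, 468, 1089, 1251, 1307, 1875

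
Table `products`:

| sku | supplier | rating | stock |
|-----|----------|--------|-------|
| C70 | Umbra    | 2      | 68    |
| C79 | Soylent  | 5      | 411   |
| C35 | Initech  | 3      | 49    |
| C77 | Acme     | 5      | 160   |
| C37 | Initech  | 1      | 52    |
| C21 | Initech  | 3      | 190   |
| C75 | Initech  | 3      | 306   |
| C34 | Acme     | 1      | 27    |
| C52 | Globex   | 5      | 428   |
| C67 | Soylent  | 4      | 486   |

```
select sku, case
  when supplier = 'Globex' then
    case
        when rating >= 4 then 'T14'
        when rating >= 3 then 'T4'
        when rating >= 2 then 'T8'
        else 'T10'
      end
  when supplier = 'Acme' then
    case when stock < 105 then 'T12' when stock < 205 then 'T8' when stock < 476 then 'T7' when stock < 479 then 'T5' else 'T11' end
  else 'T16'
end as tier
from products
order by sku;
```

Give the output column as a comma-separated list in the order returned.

T16, T12, T16, T16, T14, T16, T16, T16, T8, T16

sku=C21: supplier='Initech' → outer ELSE → T16
sku=C34: supplier='Acme' → inner[stock < 105] → T12
sku=C35: supplier='Initech' → outer ELSE → T16
sku=C37: supplier='Initech' → outer ELSE → T16
sku=C52: supplier='Globex' → inner[rating >= 4] → T14
sku=C67: supplier='Soylent' → outer ELSE → T16
sku=C70: supplier='Umbra' → outer ELSE → T16
sku=C75: supplier='Initech' → outer ELSE → T16
sku=C77: supplier='Acme' → inner[stock < 205] → T8
sku=C79: supplier='Soylent' → outer ELSE → T16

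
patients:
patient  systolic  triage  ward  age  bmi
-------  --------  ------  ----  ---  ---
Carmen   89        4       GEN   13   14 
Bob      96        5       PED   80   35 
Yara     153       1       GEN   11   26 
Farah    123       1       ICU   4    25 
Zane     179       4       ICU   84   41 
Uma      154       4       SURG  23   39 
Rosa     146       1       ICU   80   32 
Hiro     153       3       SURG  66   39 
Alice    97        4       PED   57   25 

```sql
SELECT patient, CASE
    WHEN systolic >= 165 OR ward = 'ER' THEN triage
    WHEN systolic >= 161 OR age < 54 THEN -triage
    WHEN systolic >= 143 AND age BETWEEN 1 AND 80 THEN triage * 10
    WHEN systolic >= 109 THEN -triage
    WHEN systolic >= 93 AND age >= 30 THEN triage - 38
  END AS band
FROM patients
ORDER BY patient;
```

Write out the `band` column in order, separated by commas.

patient=Alice: systolic >= 93 AND age >= 30 → -34
patient=Bob: systolic >= 93 AND age >= 30 → -33
patient=Carmen: systolic >= 161 OR age < 54 → -4
patient=Farah: systolic >= 161 OR age < 54 → -1
patient=Hiro: systolic >= 143 AND age BETWEEN 1 AND 80 → 30
patient=Rosa: systolic >= 143 AND age BETWEEN 1 AND 80 → 10
patient=Uma: systolic >= 161 OR age < 54 → -4
patient=Yara: systolic >= 161 OR age < 54 → -1
patient=Zane: systolic >= 165 OR ward = 'ER' → 4

-34, -33, -4, -1, 30, 10, -4, -1, 4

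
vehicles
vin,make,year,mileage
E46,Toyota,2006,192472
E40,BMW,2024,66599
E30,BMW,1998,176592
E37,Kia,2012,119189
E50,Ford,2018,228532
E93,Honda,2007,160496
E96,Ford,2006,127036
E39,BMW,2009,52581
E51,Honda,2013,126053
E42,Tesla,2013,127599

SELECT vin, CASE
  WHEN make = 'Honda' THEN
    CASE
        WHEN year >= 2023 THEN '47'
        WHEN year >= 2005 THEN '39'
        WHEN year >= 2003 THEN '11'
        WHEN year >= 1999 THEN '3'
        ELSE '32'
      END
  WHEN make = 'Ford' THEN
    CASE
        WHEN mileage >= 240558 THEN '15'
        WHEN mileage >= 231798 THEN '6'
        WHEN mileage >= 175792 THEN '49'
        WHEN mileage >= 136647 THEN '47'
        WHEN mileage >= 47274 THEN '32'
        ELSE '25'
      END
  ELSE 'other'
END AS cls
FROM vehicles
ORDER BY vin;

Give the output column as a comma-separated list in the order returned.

other, other, other, other, other, other, 49, 39, 39, 32

vin=E30: make='BMW' → outer ELSE → other
vin=E37: make='Kia' → outer ELSE → other
vin=E39: make='BMW' → outer ELSE → other
vin=E40: make='BMW' → outer ELSE → other
vin=E42: make='Tesla' → outer ELSE → other
vin=E46: make='Toyota' → outer ELSE → other
vin=E50: make='Ford' → inner[mileage >= 175792] → 49
vin=E51: make='Honda' → inner[year >= 2005] → 39
vin=E93: make='Honda' → inner[year >= 2005] → 39
vin=E96: make='Ford' → inner[mileage >= 47274] → 32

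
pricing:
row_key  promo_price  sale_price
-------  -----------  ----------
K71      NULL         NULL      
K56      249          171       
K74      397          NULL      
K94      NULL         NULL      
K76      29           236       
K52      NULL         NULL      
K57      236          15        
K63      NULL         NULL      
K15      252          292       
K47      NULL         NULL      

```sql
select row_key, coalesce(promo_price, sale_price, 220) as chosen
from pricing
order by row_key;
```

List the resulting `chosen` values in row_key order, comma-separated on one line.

row_key=K15: promo_price=252 → 252
row_key=K47: promo_price=NULL, sale_price=NULL, → literal 220 → 220
row_key=K52: promo_price=NULL, sale_price=NULL, → literal 220 → 220
row_key=K56: promo_price=249 → 249
row_key=K57: promo_price=236 → 236
row_key=K63: promo_price=NULL, sale_price=NULL, → literal 220 → 220
row_key=K71: promo_price=NULL, sale_price=NULL, → literal 220 → 220
row_key=K74: promo_price=397 → 397
row_key=K76: promo_price=29 → 29
row_key=K94: promo_price=NULL, sale_price=NULL, → literal 220 → 220

252, 220, 220, 249, 236, 220, 220, 397, 29, 220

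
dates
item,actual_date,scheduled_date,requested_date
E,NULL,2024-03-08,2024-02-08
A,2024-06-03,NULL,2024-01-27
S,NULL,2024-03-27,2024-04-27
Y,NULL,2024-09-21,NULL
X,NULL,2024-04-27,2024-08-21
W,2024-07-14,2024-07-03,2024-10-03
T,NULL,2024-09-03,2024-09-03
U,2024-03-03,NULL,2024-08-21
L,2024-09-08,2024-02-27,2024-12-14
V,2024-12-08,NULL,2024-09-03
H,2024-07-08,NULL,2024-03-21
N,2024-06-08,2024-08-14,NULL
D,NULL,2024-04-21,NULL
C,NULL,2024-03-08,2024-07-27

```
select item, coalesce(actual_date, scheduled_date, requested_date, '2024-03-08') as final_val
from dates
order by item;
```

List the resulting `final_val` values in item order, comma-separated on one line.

2024-06-03, 2024-03-08, 2024-04-21, 2024-03-08, 2024-07-08, 2024-09-08, 2024-06-08, 2024-03-27, 2024-09-03, 2024-03-03, 2024-12-08, 2024-07-14, 2024-04-27, 2024-09-21

item=A: actual_date=2024-06-03 → 2024-06-03
item=C: actual_date=NULL, scheduled_date=2024-03-08 → 2024-03-08
item=D: actual_date=NULL, scheduled_date=2024-04-21 → 2024-04-21
item=E: actual_date=NULL, scheduled_date=2024-03-08 → 2024-03-08
item=H: actual_date=2024-07-08 → 2024-07-08
item=L: actual_date=2024-09-08 → 2024-09-08
item=N: actual_date=2024-06-08 → 2024-06-08
item=S: actual_date=NULL, scheduled_date=2024-03-27 → 2024-03-27
item=T: actual_date=NULL, scheduled_date=2024-09-03 → 2024-09-03
item=U: actual_date=2024-03-03 → 2024-03-03
item=V: actual_date=2024-12-08 → 2024-12-08
item=W: actual_date=2024-07-14 → 2024-07-14
item=X: actual_date=NULL, scheduled_date=2024-04-27 → 2024-04-27
item=Y: actual_date=NULL, scheduled_date=2024-09-21 → 2024-09-21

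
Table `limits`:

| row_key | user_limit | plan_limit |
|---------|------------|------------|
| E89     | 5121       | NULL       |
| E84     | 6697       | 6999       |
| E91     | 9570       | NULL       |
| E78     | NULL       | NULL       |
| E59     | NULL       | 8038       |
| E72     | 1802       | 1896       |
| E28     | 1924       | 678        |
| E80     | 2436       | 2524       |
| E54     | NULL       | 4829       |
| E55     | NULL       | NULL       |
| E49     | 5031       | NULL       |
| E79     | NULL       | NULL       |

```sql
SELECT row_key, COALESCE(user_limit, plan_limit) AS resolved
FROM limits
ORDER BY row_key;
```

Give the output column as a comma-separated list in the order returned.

1924, 5031, 4829, NULL, 8038, 1802, NULL, NULL, 2436, 6697, 5121, 9570

row_key=E28: user_limit=1924 → 1924
row_key=E49: user_limit=5031 → 5031
row_key=E54: user_limit=NULL, plan_limit=4829 → 4829
row_key=E55: user_limit=NULL, plan_limit=NULL (all NULL) → NULL
row_key=E59: user_limit=NULL, plan_limit=8038 → 8038
row_key=E72: user_limit=1802 → 1802
row_key=E78: user_limit=NULL, plan_limit=NULL (all NULL) → NULL
row_key=E79: user_limit=NULL, plan_limit=NULL (all NULL) → NULL
row_key=E80: user_limit=2436 → 2436
row_key=E84: user_limit=6697 → 6697
row_key=E89: user_limit=5121 → 5121
row_key=E91: user_limit=9570 → 9570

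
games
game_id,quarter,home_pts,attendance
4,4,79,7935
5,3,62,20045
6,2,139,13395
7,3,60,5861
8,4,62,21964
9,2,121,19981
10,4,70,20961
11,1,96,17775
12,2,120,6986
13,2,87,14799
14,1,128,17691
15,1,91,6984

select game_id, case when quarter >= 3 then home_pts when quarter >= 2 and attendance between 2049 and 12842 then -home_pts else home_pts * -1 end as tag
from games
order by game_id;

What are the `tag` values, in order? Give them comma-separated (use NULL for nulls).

game_id=4: quarter >= 3 → 79
game_id=5: quarter >= 3 → 62
game_id=6: ELSE → -139
game_id=7: quarter >= 3 → 60
game_id=8: quarter >= 3 → 62
game_id=9: ELSE → -121
game_id=10: quarter >= 3 → 70
game_id=11: ELSE → -96
game_id=12: quarter >= 2 and attendance between 2049 and 12842 → -120
game_id=13: ELSE → -87
game_id=14: ELSE → -128
game_id=15: ELSE → -91

79, 62, -139, 60, 62, -121, 70, -96, -120, -87, -128, -91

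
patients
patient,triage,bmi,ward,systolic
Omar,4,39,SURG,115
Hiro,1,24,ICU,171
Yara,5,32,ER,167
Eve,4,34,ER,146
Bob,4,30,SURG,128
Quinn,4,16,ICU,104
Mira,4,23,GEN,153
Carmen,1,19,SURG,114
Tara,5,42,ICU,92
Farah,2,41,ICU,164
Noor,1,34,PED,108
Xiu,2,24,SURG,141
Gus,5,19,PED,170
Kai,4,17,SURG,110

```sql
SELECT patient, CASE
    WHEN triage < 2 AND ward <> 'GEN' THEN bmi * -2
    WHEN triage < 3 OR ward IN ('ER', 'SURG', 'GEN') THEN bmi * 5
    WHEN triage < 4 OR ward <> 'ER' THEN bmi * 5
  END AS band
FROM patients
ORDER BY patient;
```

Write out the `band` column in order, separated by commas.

patient=Bob: triage < 3 OR ward IN ('ER', 'SURG', 'GEN') → 150
patient=Carmen: triage < 2 AND ward <> 'GEN' → -38
patient=Eve: triage < 3 OR ward IN ('ER', 'SURG', 'GEN') → 170
patient=Farah: triage < 3 OR ward IN ('ER', 'SURG', 'GEN') → 205
patient=Gus: triage < 4 OR ward <> 'ER' → 95
patient=Hiro: triage < 2 AND ward <> 'GEN' → -48
patient=Kai: triage < 3 OR ward IN ('ER', 'SURG', 'GEN') → 85
patient=Mira: triage < 3 OR ward IN ('ER', 'SURG', 'GEN') → 115
patient=Noor: triage < 2 AND ward <> 'GEN' → -68
patient=Omar: triage < 3 OR ward IN ('ER', 'SURG', 'GEN') → 195
patient=Quinn: triage < 4 OR ward <> 'ER' → 80
patient=Tara: triage < 4 OR ward <> 'ER' → 210
patient=Xiu: triage < 3 OR ward IN ('ER', 'SURG', 'GEN') → 120
patient=Yara: triage < 3 OR ward IN ('ER', 'SURG', 'GEN') → 160

150, -38, 170, 205, 95, -48, 85, 115, -68, 195, 80, 210, 120, 160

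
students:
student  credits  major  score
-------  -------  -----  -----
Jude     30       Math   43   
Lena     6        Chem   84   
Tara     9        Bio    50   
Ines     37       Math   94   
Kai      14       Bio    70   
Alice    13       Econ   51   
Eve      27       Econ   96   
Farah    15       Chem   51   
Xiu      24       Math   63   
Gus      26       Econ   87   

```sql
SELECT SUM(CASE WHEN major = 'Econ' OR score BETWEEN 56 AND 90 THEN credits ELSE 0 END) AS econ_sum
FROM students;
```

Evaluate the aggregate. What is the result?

110

student=Jude: ✗
student=Lena: ✓ → 6
student=Tara: ✗
student=Ines: ✗
student=Kai: ✓ → 14
student=Alice: ✓ → 13
student=Eve: ✓ → 27
student=Farah: ✗
student=Xiu: ✓ → 24
student=Gus: ✓ → 26
econ_sum = 6 + 14 + 13 + 27 + 24 + 26 = 110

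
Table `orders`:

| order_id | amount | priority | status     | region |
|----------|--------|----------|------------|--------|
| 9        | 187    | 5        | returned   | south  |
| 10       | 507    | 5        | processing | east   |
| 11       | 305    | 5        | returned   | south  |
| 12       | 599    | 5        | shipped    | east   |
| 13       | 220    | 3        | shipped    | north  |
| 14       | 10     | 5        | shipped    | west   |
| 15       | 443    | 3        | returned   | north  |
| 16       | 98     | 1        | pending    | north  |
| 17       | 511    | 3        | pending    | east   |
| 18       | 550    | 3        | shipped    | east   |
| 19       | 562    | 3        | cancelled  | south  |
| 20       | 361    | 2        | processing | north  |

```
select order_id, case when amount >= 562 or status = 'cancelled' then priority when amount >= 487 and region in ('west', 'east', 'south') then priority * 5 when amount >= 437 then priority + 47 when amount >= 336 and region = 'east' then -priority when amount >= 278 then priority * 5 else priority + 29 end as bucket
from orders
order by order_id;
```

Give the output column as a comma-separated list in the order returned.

34, 25, 25, 5, 32, 34, 50, 30, 15, 15, 3, 10

order_id=9: ELSE → 34
order_id=10: amount >= 487 and region in ('west', 'east', 'south') → 25
order_id=11: amount >= 278 → 25
order_id=12: amount >= 562 or status = 'cancelled' → 5
order_id=13: ELSE → 32
order_id=14: ELSE → 34
order_id=15: amount >= 437 → 50
order_id=16: ELSE → 30
order_id=17: amount >= 487 and region in ('west', 'east', 'south') → 15
order_id=18: amount >= 487 and region in ('west', 'east', 'south') → 15
order_id=19: amount >= 562 or status = 'cancelled' → 3
order_id=20: amount >= 278 → 10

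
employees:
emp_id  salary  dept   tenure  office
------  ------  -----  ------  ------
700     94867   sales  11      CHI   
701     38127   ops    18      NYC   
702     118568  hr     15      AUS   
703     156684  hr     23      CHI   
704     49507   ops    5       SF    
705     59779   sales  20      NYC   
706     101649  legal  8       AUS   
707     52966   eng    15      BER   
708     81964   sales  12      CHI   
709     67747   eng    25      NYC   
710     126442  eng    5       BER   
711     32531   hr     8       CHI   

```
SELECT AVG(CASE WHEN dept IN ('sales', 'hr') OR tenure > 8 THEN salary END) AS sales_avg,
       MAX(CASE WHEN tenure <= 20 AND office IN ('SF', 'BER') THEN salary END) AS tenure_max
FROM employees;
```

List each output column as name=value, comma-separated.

sales_avg=78137, tenure_max=126442

[sales_avg: dept IN ('sales', 'hr') OR tenure > 8]
emp_id=700: ✓ → 94867
emp_id=701: ✓ → 38127
emp_id=702: ✓ → 118568
emp_id=703: ✓ → 156684
emp_id=704: ✗
emp_id=705: ✓ → 59779
emp_id=706: ✗
emp_id=707: ✓ → 52966
emp_id=708: ✓ → 81964
emp_id=709: ✓ → 67747
emp_id=710: ✗
emp_id=711: ✓ → 32531
sales_avg = (94867 + 38127 + 118568 + 156684 + 59779 + 52966 + 81964 + 67747 + 32531) / 9 = 78137
—
[tenure_max: tenure <= 20 AND office IN ('SF', 'BER')]
emp_id=700: ✗
emp_id=701: ✗
emp_id=702: ✗
emp_id=703: ✗
emp_id=704: ✓ → 49507
emp_id=705: ✗
emp_id=706: ✗
emp_id=707: ✓ → 52966
emp_id=708: ✗
emp_id=709: ✗
emp_id=710: ✓ → 126442
emp_id=711: ✗
tenure_max = MAX(49507, 52966, 126442) = 126442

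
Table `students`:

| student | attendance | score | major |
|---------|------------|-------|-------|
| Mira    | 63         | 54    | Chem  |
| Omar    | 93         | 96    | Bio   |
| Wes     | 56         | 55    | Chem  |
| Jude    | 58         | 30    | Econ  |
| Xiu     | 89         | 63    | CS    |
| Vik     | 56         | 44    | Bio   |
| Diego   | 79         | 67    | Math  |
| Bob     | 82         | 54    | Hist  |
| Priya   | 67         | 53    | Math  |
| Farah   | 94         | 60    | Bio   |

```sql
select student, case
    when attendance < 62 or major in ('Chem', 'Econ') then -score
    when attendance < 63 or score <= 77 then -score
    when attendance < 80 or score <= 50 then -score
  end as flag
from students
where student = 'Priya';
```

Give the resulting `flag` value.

-53

student = Priya: attendance=67, score=53, major=Math.
attendance < 62 or major in ('Chem', 'Econ') → false
attendance < 63 or score <= 77 → true → -53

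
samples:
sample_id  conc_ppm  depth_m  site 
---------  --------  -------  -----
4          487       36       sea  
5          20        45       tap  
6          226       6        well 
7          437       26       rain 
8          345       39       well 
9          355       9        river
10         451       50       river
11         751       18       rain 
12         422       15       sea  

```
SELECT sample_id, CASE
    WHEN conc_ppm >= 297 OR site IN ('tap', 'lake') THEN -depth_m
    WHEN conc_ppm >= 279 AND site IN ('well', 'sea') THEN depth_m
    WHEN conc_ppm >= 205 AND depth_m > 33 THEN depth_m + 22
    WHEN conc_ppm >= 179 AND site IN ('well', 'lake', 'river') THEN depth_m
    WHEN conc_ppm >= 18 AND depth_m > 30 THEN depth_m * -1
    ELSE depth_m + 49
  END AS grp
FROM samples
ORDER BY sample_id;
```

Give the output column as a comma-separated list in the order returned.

sample_id=4: conc_ppm >= 297 OR site IN ('tap', 'lake') → -36
sample_id=5: conc_ppm >= 297 OR site IN ('tap', 'lake') → -45
sample_id=6: conc_ppm >= 179 AND site IN ('well', 'lake', 'river') → 6
sample_id=7: conc_ppm >= 297 OR site IN ('tap', 'lake') → -26
sample_id=8: conc_ppm >= 297 OR site IN ('tap', 'lake') → -39
sample_id=9: conc_ppm >= 297 OR site IN ('tap', 'lake') → -9
sample_id=10: conc_ppm >= 297 OR site IN ('tap', 'lake') → -50
sample_id=11: conc_ppm >= 297 OR site IN ('tap', 'lake') → -18
sample_id=12: conc_ppm >= 297 OR site IN ('tap', 'lake') → -15

-36, -45, 6, -26, -39, -9, -50, -18, -15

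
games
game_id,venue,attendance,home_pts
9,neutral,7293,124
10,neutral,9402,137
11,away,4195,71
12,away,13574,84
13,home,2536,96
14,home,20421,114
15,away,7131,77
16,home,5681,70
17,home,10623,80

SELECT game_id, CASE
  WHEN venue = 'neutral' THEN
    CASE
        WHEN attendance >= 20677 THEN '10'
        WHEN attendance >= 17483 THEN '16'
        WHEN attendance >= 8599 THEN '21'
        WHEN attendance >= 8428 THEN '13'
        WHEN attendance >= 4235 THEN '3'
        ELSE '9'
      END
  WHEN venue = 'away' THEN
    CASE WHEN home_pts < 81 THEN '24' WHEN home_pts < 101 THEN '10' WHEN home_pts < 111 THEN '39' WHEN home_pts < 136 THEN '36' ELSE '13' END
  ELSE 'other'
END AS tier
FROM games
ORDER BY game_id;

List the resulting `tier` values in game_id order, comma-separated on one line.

3, 21, 24, 10, other, other, 24, other, other

game_id=9: venue='neutral' → inner[attendance >= 4235] → 3
game_id=10: venue='neutral' → inner[attendance >= 8599] → 21
game_id=11: venue='away' → inner[home_pts < 81] → 24
game_id=12: venue='away' → inner[home_pts < 101] → 10
game_id=13: venue='home' → outer ELSE → other
game_id=14: venue='home' → outer ELSE → other
game_id=15: venue='away' → inner[home_pts < 81] → 24
game_id=16: venue='home' → outer ELSE → other
game_id=17: venue='home' → outer ELSE → other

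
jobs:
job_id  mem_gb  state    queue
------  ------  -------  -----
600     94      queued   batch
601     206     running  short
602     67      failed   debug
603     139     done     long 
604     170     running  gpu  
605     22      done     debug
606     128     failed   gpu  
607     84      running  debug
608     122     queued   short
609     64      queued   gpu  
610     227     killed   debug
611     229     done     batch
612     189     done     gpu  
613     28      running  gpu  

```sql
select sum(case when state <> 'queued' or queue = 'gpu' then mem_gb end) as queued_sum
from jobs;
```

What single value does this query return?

job_id=600: ✗
job_id=601: ✓ → 206
job_id=602: ✓ → 67
job_id=603: ✓ → 139
job_id=604: ✓ → 170
job_id=605: ✓ → 22
job_id=606: ✓ → 128
job_id=607: ✓ → 84
job_id=608: ✗
job_id=609: ✓ → 64
job_id=610: ✓ → 227
job_id=611: ✓ → 229
job_id=612: ✓ → 189
job_id=613: ✓ → 28
queued_sum = 206 + 67 + 139 + 170 + 22 + 128 + 84 + 64 + 227 + 229 + 189 + 28 = 1553

1553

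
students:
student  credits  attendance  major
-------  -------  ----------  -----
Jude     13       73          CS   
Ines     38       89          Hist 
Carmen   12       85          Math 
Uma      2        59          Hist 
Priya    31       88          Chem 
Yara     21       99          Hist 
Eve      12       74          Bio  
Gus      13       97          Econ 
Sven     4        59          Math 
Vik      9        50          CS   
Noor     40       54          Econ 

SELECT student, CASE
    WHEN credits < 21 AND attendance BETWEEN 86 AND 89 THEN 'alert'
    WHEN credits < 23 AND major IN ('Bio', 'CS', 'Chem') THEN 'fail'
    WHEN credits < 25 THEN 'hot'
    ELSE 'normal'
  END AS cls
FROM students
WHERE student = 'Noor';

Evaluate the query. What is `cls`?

student = Noor: credits=40, attendance=54, major=Econ.
credits < 21 AND attendance BETWEEN 86 AND 89 → false
credits < 23 AND major IN ('Bio', 'CS', 'Chem') → false
credits < 25 → false
No prior WHEN matched → ELSE → normal

normal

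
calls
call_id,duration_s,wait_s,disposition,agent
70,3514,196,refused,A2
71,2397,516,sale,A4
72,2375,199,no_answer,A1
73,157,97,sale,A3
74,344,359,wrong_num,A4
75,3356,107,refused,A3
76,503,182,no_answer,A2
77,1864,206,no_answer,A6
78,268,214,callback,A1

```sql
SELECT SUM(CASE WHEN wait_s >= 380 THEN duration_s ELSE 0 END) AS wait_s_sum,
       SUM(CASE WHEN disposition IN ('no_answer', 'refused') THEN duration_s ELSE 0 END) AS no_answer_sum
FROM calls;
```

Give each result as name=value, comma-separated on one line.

[wait_s_sum: wait_s >= 380]
call_id=70: ✗
call_id=71: ✓ → 2397
call_id=72: ✗
call_id=73: ✗
call_id=74: ✗
call_id=75: ✗
call_id=76: ✗
call_id=77: ✗
call_id=78: ✗
wait_s_sum = 2397
—
[no_answer_sum: disposition IN ('no_answer', 'refused')]
call_id=70: ✓ → 3514
call_id=71: ✗
call_id=72: ✓ → 2375
call_id=73: ✗
call_id=74: ✗
call_id=75: ✓ → 3356
call_id=76: ✓ → 503
call_id=77: ✓ → 1864
call_id=78: ✗
no_answer_sum = 3514 + 2375 + 3356 + 503 + 1864 = 11612

wait_s_sum=2397, no_answer_sum=11612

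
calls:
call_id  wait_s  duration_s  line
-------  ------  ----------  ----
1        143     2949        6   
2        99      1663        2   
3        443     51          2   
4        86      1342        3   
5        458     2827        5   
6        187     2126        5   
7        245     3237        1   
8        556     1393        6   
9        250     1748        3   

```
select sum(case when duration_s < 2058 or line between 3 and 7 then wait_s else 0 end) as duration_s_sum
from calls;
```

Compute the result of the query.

call_id=1: ✓ → 143
call_id=2: ✓ → 99
call_id=3: ✓ → 443
call_id=4: ✓ → 86
call_id=5: ✓ → 458
call_id=6: ✓ → 187
call_id=7: ✗
call_id=8: ✓ → 556
call_id=9: ✓ → 250
duration_s_sum = 143 + 99 + 443 + 86 + 458 + 187 + 556 + 250 = 2222

2222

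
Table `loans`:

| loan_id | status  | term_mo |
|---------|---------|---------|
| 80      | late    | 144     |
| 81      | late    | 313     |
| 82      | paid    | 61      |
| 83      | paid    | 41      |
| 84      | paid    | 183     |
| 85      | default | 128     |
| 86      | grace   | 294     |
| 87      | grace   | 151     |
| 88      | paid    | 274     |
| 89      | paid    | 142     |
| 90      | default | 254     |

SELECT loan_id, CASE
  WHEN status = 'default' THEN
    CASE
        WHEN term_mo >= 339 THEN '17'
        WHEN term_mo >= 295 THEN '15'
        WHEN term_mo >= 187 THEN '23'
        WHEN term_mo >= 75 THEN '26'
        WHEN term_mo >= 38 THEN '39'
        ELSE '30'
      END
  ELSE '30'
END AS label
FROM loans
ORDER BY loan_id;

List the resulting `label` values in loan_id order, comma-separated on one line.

30, 30, 30, 30, 30, 26, 30, 30, 30, 30, 23

loan_id=80: status='late' → outer ELSE → 30
loan_id=81: status='late' → outer ELSE → 30
loan_id=82: status='paid' → outer ELSE → 30
loan_id=83: status='paid' → outer ELSE → 30
loan_id=84: status='paid' → outer ELSE → 30
loan_id=85: status='default' → inner[term_mo >= 75] → 26
loan_id=86: status='grace' → outer ELSE → 30
loan_id=87: status='grace' → outer ELSE → 30
loan_id=88: status='paid' → outer ELSE → 30
loan_id=89: status='paid' → outer ELSE → 30
loan_id=90: status='default' → inner[term_mo >= 187] → 23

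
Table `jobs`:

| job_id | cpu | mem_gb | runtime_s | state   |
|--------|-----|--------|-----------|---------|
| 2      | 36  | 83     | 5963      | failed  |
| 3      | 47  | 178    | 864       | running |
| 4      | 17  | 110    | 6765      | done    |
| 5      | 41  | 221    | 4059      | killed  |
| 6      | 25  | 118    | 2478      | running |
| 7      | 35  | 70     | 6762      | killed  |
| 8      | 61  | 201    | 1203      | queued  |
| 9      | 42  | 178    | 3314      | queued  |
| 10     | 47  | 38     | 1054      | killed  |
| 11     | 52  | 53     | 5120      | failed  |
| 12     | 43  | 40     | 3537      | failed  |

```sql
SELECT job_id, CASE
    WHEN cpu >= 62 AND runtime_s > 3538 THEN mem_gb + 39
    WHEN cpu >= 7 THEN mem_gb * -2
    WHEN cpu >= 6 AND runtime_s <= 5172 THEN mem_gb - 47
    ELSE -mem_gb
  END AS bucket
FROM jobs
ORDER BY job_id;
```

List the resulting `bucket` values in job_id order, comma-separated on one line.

-166, -356, -220, -442, -236, -140, -402, -356, -76, -106, -80

job_id=2: cpu >= 7 → -166
job_id=3: cpu >= 7 → -356
job_id=4: cpu >= 7 → -220
job_id=5: cpu >= 7 → -442
job_id=6: cpu >= 7 → -236
job_id=7: cpu >= 7 → -140
job_id=8: cpu >= 7 → -402
job_id=9: cpu >= 7 → -356
job_id=10: cpu >= 7 → -76
job_id=11: cpu >= 7 → -106
job_id=12: cpu >= 7 → -80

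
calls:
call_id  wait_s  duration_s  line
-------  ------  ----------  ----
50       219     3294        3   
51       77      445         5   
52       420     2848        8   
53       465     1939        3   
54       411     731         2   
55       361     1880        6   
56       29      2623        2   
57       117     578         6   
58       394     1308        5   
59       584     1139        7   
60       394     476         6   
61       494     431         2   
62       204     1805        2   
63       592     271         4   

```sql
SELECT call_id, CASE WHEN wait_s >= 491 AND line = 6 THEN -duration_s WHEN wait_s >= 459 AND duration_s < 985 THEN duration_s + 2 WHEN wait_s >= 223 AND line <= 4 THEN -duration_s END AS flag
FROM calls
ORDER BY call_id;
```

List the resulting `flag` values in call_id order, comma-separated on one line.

NULL, NULL, NULL, -1939, -731, NULL, NULL, NULL, NULL, NULL, NULL, 433, NULL, 273

call_id=50: (no match → NULL) → NULL
call_id=51: (no match → NULL) → NULL
call_id=52: (no match → NULL) → NULL
call_id=53: wait_s >= 223 AND line <= 4 → -1939
call_id=54: wait_s >= 223 AND line <= 4 → -731
call_id=55: (no match → NULL) → NULL
call_id=56: (no match → NULL) → NULL
call_id=57: (no match → NULL) → NULL
call_id=58: (no match → NULL) → NULL
call_id=59: (no match → NULL) → NULL
call_id=60: (no match → NULL) → NULL
call_id=61: wait_s >= 459 AND duration_s < 985 → 433
call_id=62: (no match → NULL) → NULL
call_id=63: wait_s >= 459 AND duration_s < 985 → 273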